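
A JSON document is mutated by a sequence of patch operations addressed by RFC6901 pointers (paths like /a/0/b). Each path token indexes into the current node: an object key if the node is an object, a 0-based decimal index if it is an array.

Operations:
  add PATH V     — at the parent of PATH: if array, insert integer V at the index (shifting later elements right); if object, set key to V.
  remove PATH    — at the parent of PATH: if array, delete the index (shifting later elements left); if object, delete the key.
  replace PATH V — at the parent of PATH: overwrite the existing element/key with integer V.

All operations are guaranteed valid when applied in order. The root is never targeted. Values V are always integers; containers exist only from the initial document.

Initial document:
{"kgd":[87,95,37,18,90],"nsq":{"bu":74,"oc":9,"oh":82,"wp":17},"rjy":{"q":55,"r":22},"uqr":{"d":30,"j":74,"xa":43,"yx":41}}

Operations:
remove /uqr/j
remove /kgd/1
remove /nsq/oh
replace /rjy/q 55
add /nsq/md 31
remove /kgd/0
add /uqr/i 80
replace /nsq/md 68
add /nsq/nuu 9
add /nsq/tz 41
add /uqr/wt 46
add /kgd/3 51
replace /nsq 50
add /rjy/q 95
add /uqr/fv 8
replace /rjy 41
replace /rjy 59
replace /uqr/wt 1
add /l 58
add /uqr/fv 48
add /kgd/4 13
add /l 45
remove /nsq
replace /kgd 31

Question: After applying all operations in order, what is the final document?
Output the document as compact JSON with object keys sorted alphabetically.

Answer: {"kgd":31,"l":45,"rjy":59,"uqr":{"d":30,"fv":48,"i":80,"wt":1,"xa":43,"yx":41}}

Derivation:
After op 1 (remove /uqr/j): {"kgd":[87,95,37,18,90],"nsq":{"bu":74,"oc":9,"oh":82,"wp":17},"rjy":{"q":55,"r":22},"uqr":{"d":30,"xa":43,"yx":41}}
After op 2 (remove /kgd/1): {"kgd":[87,37,18,90],"nsq":{"bu":74,"oc":9,"oh":82,"wp":17},"rjy":{"q":55,"r":22},"uqr":{"d":30,"xa":43,"yx":41}}
After op 3 (remove /nsq/oh): {"kgd":[87,37,18,90],"nsq":{"bu":74,"oc":9,"wp":17},"rjy":{"q":55,"r":22},"uqr":{"d":30,"xa":43,"yx":41}}
After op 4 (replace /rjy/q 55): {"kgd":[87,37,18,90],"nsq":{"bu":74,"oc":9,"wp":17},"rjy":{"q":55,"r":22},"uqr":{"d":30,"xa":43,"yx":41}}
After op 5 (add /nsq/md 31): {"kgd":[87,37,18,90],"nsq":{"bu":74,"md":31,"oc":9,"wp":17},"rjy":{"q":55,"r":22},"uqr":{"d":30,"xa":43,"yx":41}}
After op 6 (remove /kgd/0): {"kgd":[37,18,90],"nsq":{"bu":74,"md":31,"oc":9,"wp":17},"rjy":{"q":55,"r":22},"uqr":{"d":30,"xa":43,"yx":41}}
After op 7 (add /uqr/i 80): {"kgd":[37,18,90],"nsq":{"bu":74,"md":31,"oc":9,"wp":17},"rjy":{"q":55,"r":22},"uqr":{"d":30,"i":80,"xa":43,"yx":41}}
After op 8 (replace /nsq/md 68): {"kgd":[37,18,90],"nsq":{"bu":74,"md":68,"oc":9,"wp":17},"rjy":{"q":55,"r":22},"uqr":{"d":30,"i":80,"xa":43,"yx":41}}
After op 9 (add /nsq/nuu 9): {"kgd":[37,18,90],"nsq":{"bu":74,"md":68,"nuu":9,"oc":9,"wp":17},"rjy":{"q":55,"r":22},"uqr":{"d":30,"i":80,"xa":43,"yx":41}}
After op 10 (add /nsq/tz 41): {"kgd":[37,18,90],"nsq":{"bu":74,"md":68,"nuu":9,"oc":9,"tz":41,"wp":17},"rjy":{"q":55,"r":22},"uqr":{"d":30,"i":80,"xa":43,"yx":41}}
After op 11 (add /uqr/wt 46): {"kgd":[37,18,90],"nsq":{"bu":74,"md":68,"nuu":9,"oc":9,"tz":41,"wp":17},"rjy":{"q":55,"r":22},"uqr":{"d":30,"i":80,"wt":46,"xa":43,"yx":41}}
After op 12 (add /kgd/3 51): {"kgd":[37,18,90,51],"nsq":{"bu":74,"md":68,"nuu":9,"oc":9,"tz":41,"wp":17},"rjy":{"q":55,"r":22},"uqr":{"d":30,"i":80,"wt":46,"xa":43,"yx":41}}
After op 13 (replace /nsq 50): {"kgd":[37,18,90,51],"nsq":50,"rjy":{"q":55,"r":22},"uqr":{"d":30,"i":80,"wt":46,"xa":43,"yx":41}}
After op 14 (add /rjy/q 95): {"kgd":[37,18,90,51],"nsq":50,"rjy":{"q":95,"r":22},"uqr":{"d":30,"i":80,"wt":46,"xa":43,"yx":41}}
After op 15 (add /uqr/fv 8): {"kgd":[37,18,90,51],"nsq":50,"rjy":{"q":95,"r":22},"uqr":{"d":30,"fv":8,"i":80,"wt":46,"xa":43,"yx":41}}
After op 16 (replace /rjy 41): {"kgd":[37,18,90,51],"nsq":50,"rjy":41,"uqr":{"d":30,"fv":8,"i":80,"wt":46,"xa":43,"yx":41}}
After op 17 (replace /rjy 59): {"kgd":[37,18,90,51],"nsq":50,"rjy":59,"uqr":{"d":30,"fv":8,"i":80,"wt":46,"xa":43,"yx":41}}
After op 18 (replace /uqr/wt 1): {"kgd":[37,18,90,51],"nsq":50,"rjy":59,"uqr":{"d":30,"fv":8,"i":80,"wt":1,"xa":43,"yx":41}}
After op 19 (add /l 58): {"kgd":[37,18,90,51],"l":58,"nsq":50,"rjy":59,"uqr":{"d":30,"fv":8,"i":80,"wt":1,"xa":43,"yx":41}}
After op 20 (add /uqr/fv 48): {"kgd":[37,18,90,51],"l":58,"nsq":50,"rjy":59,"uqr":{"d":30,"fv":48,"i":80,"wt":1,"xa":43,"yx":41}}
After op 21 (add /kgd/4 13): {"kgd":[37,18,90,51,13],"l":58,"nsq":50,"rjy":59,"uqr":{"d":30,"fv":48,"i":80,"wt":1,"xa":43,"yx":41}}
After op 22 (add /l 45): {"kgd":[37,18,90,51,13],"l":45,"nsq":50,"rjy":59,"uqr":{"d":30,"fv":48,"i":80,"wt":1,"xa":43,"yx":41}}
After op 23 (remove /nsq): {"kgd":[37,18,90,51,13],"l":45,"rjy":59,"uqr":{"d":30,"fv":48,"i":80,"wt":1,"xa":43,"yx":41}}
After op 24 (replace /kgd 31): {"kgd":31,"l":45,"rjy":59,"uqr":{"d":30,"fv":48,"i":80,"wt":1,"xa":43,"yx":41}}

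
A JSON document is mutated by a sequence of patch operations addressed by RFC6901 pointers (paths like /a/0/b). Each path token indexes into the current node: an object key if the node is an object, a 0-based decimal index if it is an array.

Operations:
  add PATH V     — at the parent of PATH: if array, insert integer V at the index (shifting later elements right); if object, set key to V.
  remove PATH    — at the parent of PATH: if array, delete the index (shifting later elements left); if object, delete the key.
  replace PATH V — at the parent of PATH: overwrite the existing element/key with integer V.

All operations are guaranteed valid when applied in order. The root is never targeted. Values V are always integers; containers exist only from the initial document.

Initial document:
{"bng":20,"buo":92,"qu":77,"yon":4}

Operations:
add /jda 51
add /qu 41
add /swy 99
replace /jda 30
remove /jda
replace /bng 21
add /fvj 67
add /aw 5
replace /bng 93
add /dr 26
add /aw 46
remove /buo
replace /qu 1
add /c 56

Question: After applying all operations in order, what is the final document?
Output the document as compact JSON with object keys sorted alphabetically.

Answer: {"aw":46,"bng":93,"c":56,"dr":26,"fvj":67,"qu":1,"swy":99,"yon":4}

Derivation:
After op 1 (add /jda 51): {"bng":20,"buo":92,"jda":51,"qu":77,"yon":4}
After op 2 (add /qu 41): {"bng":20,"buo":92,"jda":51,"qu":41,"yon":4}
After op 3 (add /swy 99): {"bng":20,"buo":92,"jda":51,"qu":41,"swy":99,"yon":4}
After op 4 (replace /jda 30): {"bng":20,"buo":92,"jda":30,"qu":41,"swy":99,"yon":4}
After op 5 (remove /jda): {"bng":20,"buo":92,"qu":41,"swy":99,"yon":4}
After op 6 (replace /bng 21): {"bng":21,"buo":92,"qu":41,"swy":99,"yon":4}
After op 7 (add /fvj 67): {"bng":21,"buo":92,"fvj":67,"qu":41,"swy":99,"yon":4}
After op 8 (add /aw 5): {"aw":5,"bng":21,"buo":92,"fvj":67,"qu":41,"swy":99,"yon":4}
After op 9 (replace /bng 93): {"aw":5,"bng":93,"buo":92,"fvj":67,"qu":41,"swy":99,"yon":4}
After op 10 (add /dr 26): {"aw":5,"bng":93,"buo":92,"dr":26,"fvj":67,"qu":41,"swy":99,"yon":4}
After op 11 (add /aw 46): {"aw":46,"bng":93,"buo":92,"dr":26,"fvj":67,"qu":41,"swy":99,"yon":4}
After op 12 (remove /buo): {"aw":46,"bng":93,"dr":26,"fvj":67,"qu":41,"swy":99,"yon":4}
After op 13 (replace /qu 1): {"aw":46,"bng":93,"dr":26,"fvj":67,"qu":1,"swy":99,"yon":4}
After op 14 (add /c 56): {"aw":46,"bng":93,"c":56,"dr":26,"fvj":67,"qu":1,"swy":99,"yon":4}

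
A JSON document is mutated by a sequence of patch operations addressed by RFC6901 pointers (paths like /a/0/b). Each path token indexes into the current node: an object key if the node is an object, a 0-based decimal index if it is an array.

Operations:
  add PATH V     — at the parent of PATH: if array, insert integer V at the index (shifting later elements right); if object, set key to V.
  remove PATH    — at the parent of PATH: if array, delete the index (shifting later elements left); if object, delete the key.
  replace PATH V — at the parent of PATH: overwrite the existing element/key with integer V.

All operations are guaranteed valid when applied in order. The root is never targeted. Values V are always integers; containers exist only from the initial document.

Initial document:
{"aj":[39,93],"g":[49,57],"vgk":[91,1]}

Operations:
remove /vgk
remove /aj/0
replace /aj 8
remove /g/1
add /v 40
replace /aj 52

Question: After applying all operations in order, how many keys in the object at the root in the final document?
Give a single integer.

Answer: 3

Derivation:
After op 1 (remove /vgk): {"aj":[39,93],"g":[49,57]}
After op 2 (remove /aj/0): {"aj":[93],"g":[49,57]}
After op 3 (replace /aj 8): {"aj":8,"g":[49,57]}
After op 4 (remove /g/1): {"aj":8,"g":[49]}
After op 5 (add /v 40): {"aj":8,"g":[49],"v":40}
After op 6 (replace /aj 52): {"aj":52,"g":[49],"v":40}
Size at the root: 3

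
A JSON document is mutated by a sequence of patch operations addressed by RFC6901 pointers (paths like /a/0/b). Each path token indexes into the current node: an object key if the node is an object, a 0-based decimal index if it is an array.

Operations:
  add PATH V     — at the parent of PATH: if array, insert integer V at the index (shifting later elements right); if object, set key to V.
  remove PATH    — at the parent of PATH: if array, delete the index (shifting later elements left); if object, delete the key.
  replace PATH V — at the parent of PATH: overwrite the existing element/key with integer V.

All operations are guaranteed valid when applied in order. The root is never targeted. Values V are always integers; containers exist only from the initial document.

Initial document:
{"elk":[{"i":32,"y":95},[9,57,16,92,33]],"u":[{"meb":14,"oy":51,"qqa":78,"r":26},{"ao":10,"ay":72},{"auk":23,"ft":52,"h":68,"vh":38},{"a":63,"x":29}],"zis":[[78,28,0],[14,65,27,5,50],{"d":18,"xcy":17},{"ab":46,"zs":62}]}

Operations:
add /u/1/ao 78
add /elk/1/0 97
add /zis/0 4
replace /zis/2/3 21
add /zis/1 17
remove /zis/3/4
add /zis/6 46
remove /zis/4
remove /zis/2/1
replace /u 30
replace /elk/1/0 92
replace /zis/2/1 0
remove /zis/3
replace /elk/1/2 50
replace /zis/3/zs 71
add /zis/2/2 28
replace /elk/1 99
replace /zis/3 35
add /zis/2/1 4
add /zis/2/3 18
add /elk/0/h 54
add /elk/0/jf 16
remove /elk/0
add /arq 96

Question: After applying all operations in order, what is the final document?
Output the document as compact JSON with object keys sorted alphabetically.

Answer: {"arq":96,"elk":[99],"u":30,"zis":[4,17,[78,4,0,18,28],35,46]}

Derivation:
After op 1 (add /u/1/ao 78): {"elk":[{"i":32,"y":95},[9,57,16,92,33]],"u":[{"meb":14,"oy":51,"qqa":78,"r":26},{"ao":78,"ay":72},{"auk":23,"ft":52,"h":68,"vh":38},{"a":63,"x":29}],"zis":[[78,28,0],[14,65,27,5,50],{"d":18,"xcy":17},{"ab":46,"zs":62}]}
After op 2 (add /elk/1/0 97): {"elk":[{"i":32,"y":95},[97,9,57,16,92,33]],"u":[{"meb":14,"oy":51,"qqa":78,"r":26},{"ao":78,"ay":72},{"auk":23,"ft":52,"h":68,"vh":38},{"a":63,"x":29}],"zis":[[78,28,0],[14,65,27,5,50],{"d":18,"xcy":17},{"ab":46,"zs":62}]}
After op 3 (add /zis/0 4): {"elk":[{"i":32,"y":95},[97,9,57,16,92,33]],"u":[{"meb":14,"oy":51,"qqa":78,"r":26},{"ao":78,"ay":72},{"auk":23,"ft":52,"h":68,"vh":38},{"a":63,"x":29}],"zis":[4,[78,28,0],[14,65,27,5,50],{"d":18,"xcy":17},{"ab":46,"zs":62}]}
After op 4 (replace /zis/2/3 21): {"elk":[{"i":32,"y":95},[97,9,57,16,92,33]],"u":[{"meb":14,"oy":51,"qqa":78,"r":26},{"ao":78,"ay":72},{"auk":23,"ft":52,"h":68,"vh":38},{"a":63,"x":29}],"zis":[4,[78,28,0],[14,65,27,21,50],{"d":18,"xcy":17},{"ab":46,"zs":62}]}
After op 5 (add /zis/1 17): {"elk":[{"i":32,"y":95},[97,9,57,16,92,33]],"u":[{"meb":14,"oy":51,"qqa":78,"r":26},{"ao":78,"ay":72},{"auk":23,"ft":52,"h":68,"vh":38},{"a":63,"x":29}],"zis":[4,17,[78,28,0],[14,65,27,21,50],{"d":18,"xcy":17},{"ab":46,"zs":62}]}
After op 6 (remove /zis/3/4): {"elk":[{"i":32,"y":95},[97,9,57,16,92,33]],"u":[{"meb":14,"oy":51,"qqa":78,"r":26},{"ao":78,"ay":72},{"auk":23,"ft":52,"h":68,"vh":38},{"a":63,"x":29}],"zis":[4,17,[78,28,0],[14,65,27,21],{"d":18,"xcy":17},{"ab":46,"zs":62}]}
After op 7 (add /zis/6 46): {"elk":[{"i":32,"y":95},[97,9,57,16,92,33]],"u":[{"meb":14,"oy":51,"qqa":78,"r":26},{"ao":78,"ay":72},{"auk":23,"ft":52,"h":68,"vh":38},{"a":63,"x":29}],"zis":[4,17,[78,28,0],[14,65,27,21],{"d":18,"xcy":17},{"ab":46,"zs":62},46]}
After op 8 (remove /zis/4): {"elk":[{"i":32,"y":95},[97,9,57,16,92,33]],"u":[{"meb":14,"oy":51,"qqa":78,"r":26},{"ao":78,"ay":72},{"auk":23,"ft":52,"h":68,"vh":38},{"a":63,"x":29}],"zis":[4,17,[78,28,0],[14,65,27,21],{"ab":46,"zs":62},46]}
After op 9 (remove /zis/2/1): {"elk":[{"i":32,"y":95},[97,9,57,16,92,33]],"u":[{"meb":14,"oy":51,"qqa":78,"r":26},{"ao":78,"ay":72},{"auk":23,"ft":52,"h":68,"vh":38},{"a":63,"x":29}],"zis":[4,17,[78,0],[14,65,27,21],{"ab":46,"zs":62},46]}
After op 10 (replace /u 30): {"elk":[{"i":32,"y":95},[97,9,57,16,92,33]],"u":30,"zis":[4,17,[78,0],[14,65,27,21],{"ab":46,"zs":62},46]}
After op 11 (replace /elk/1/0 92): {"elk":[{"i":32,"y":95},[92,9,57,16,92,33]],"u":30,"zis":[4,17,[78,0],[14,65,27,21],{"ab":46,"zs":62},46]}
After op 12 (replace /zis/2/1 0): {"elk":[{"i":32,"y":95},[92,9,57,16,92,33]],"u":30,"zis":[4,17,[78,0],[14,65,27,21],{"ab":46,"zs":62},46]}
After op 13 (remove /zis/3): {"elk":[{"i":32,"y":95},[92,9,57,16,92,33]],"u":30,"zis":[4,17,[78,0],{"ab":46,"zs":62},46]}
After op 14 (replace /elk/1/2 50): {"elk":[{"i":32,"y":95},[92,9,50,16,92,33]],"u":30,"zis":[4,17,[78,0],{"ab":46,"zs":62},46]}
After op 15 (replace /zis/3/zs 71): {"elk":[{"i":32,"y":95},[92,9,50,16,92,33]],"u":30,"zis":[4,17,[78,0],{"ab":46,"zs":71},46]}
After op 16 (add /zis/2/2 28): {"elk":[{"i":32,"y":95},[92,9,50,16,92,33]],"u":30,"zis":[4,17,[78,0,28],{"ab":46,"zs":71},46]}
After op 17 (replace /elk/1 99): {"elk":[{"i":32,"y":95},99],"u":30,"zis":[4,17,[78,0,28],{"ab":46,"zs":71},46]}
After op 18 (replace /zis/3 35): {"elk":[{"i":32,"y":95},99],"u":30,"zis":[4,17,[78,0,28],35,46]}
After op 19 (add /zis/2/1 4): {"elk":[{"i":32,"y":95},99],"u":30,"zis":[4,17,[78,4,0,28],35,46]}
After op 20 (add /zis/2/3 18): {"elk":[{"i":32,"y":95},99],"u":30,"zis":[4,17,[78,4,0,18,28],35,46]}
After op 21 (add /elk/0/h 54): {"elk":[{"h":54,"i":32,"y":95},99],"u":30,"zis":[4,17,[78,4,0,18,28],35,46]}
After op 22 (add /elk/0/jf 16): {"elk":[{"h":54,"i":32,"jf":16,"y":95},99],"u":30,"zis":[4,17,[78,4,0,18,28],35,46]}
After op 23 (remove /elk/0): {"elk":[99],"u":30,"zis":[4,17,[78,4,0,18,28],35,46]}
After op 24 (add /arq 96): {"arq":96,"elk":[99],"u":30,"zis":[4,17,[78,4,0,18,28],35,46]}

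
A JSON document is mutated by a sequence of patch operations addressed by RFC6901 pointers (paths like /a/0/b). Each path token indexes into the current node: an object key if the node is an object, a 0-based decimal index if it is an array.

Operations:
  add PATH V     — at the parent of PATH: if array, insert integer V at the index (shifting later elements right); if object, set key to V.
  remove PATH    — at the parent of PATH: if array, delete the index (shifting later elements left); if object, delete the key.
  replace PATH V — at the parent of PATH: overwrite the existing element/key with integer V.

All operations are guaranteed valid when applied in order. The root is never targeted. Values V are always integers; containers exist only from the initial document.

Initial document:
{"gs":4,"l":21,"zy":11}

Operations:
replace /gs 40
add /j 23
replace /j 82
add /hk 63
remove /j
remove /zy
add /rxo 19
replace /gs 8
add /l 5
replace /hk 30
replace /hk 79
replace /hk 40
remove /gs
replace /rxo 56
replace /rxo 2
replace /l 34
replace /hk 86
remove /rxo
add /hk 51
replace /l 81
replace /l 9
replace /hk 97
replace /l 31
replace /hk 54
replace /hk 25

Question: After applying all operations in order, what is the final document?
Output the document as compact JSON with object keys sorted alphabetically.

After op 1 (replace /gs 40): {"gs":40,"l":21,"zy":11}
After op 2 (add /j 23): {"gs":40,"j":23,"l":21,"zy":11}
After op 3 (replace /j 82): {"gs":40,"j":82,"l":21,"zy":11}
After op 4 (add /hk 63): {"gs":40,"hk":63,"j":82,"l":21,"zy":11}
After op 5 (remove /j): {"gs":40,"hk":63,"l":21,"zy":11}
After op 6 (remove /zy): {"gs":40,"hk":63,"l":21}
After op 7 (add /rxo 19): {"gs":40,"hk":63,"l":21,"rxo":19}
After op 8 (replace /gs 8): {"gs":8,"hk":63,"l":21,"rxo":19}
After op 9 (add /l 5): {"gs":8,"hk":63,"l":5,"rxo":19}
After op 10 (replace /hk 30): {"gs":8,"hk":30,"l":5,"rxo":19}
After op 11 (replace /hk 79): {"gs":8,"hk":79,"l":5,"rxo":19}
After op 12 (replace /hk 40): {"gs":8,"hk":40,"l":5,"rxo":19}
After op 13 (remove /gs): {"hk":40,"l":5,"rxo":19}
After op 14 (replace /rxo 56): {"hk":40,"l":5,"rxo":56}
After op 15 (replace /rxo 2): {"hk":40,"l":5,"rxo":2}
After op 16 (replace /l 34): {"hk":40,"l":34,"rxo":2}
After op 17 (replace /hk 86): {"hk":86,"l":34,"rxo":2}
After op 18 (remove /rxo): {"hk":86,"l":34}
After op 19 (add /hk 51): {"hk":51,"l":34}
After op 20 (replace /l 81): {"hk":51,"l":81}
After op 21 (replace /l 9): {"hk":51,"l":9}
After op 22 (replace /hk 97): {"hk":97,"l":9}
After op 23 (replace /l 31): {"hk":97,"l":31}
After op 24 (replace /hk 54): {"hk":54,"l":31}
After op 25 (replace /hk 25): {"hk":25,"l":31}

Answer: {"hk":25,"l":31}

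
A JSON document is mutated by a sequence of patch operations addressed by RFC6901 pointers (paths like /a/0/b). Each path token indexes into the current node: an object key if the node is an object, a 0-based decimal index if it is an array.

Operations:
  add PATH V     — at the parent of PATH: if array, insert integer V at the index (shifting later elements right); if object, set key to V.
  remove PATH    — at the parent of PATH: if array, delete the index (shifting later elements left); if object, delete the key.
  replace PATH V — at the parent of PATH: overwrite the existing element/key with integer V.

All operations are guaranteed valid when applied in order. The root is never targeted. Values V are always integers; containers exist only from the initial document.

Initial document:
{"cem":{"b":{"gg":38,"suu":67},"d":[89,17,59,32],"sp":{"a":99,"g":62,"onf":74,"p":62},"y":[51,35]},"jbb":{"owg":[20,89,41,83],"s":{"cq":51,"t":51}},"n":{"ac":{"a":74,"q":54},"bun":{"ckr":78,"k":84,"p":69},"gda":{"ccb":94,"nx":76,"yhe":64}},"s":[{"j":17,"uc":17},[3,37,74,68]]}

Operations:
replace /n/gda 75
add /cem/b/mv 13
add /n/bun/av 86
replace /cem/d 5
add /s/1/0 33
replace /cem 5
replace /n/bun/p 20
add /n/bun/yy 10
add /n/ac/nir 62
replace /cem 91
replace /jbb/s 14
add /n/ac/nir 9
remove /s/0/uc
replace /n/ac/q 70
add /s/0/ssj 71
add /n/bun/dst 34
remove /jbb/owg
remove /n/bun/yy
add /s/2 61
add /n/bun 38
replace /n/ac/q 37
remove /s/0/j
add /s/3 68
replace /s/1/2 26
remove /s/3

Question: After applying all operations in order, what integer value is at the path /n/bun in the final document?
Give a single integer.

After op 1 (replace /n/gda 75): {"cem":{"b":{"gg":38,"suu":67},"d":[89,17,59,32],"sp":{"a":99,"g":62,"onf":74,"p":62},"y":[51,35]},"jbb":{"owg":[20,89,41,83],"s":{"cq":51,"t":51}},"n":{"ac":{"a":74,"q":54},"bun":{"ckr":78,"k":84,"p":69},"gda":75},"s":[{"j":17,"uc":17},[3,37,74,68]]}
After op 2 (add /cem/b/mv 13): {"cem":{"b":{"gg":38,"mv":13,"suu":67},"d":[89,17,59,32],"sp":{"a":99,"g":62,"onf":74,"p":62},"y":[51,35]},"jbb":{"owg":[20,89,41,83],"s":{"cq":51,"t":51}},"n":{"ac":{"a":74,"q":54},"bun":{"ckr":78,"k":84,"p":69},"gda":75},"s":[{"j":17,"uc":17},[3,37,74,68]]}
After op 3 (add /n/bun/av 86): {"cem":{"b":{"gg":38,"mv":13,"suu":67},"d":[89,17,59,32],"sp":{"a":99,"g":62,"onf":74,"p":62},"y":[51,35]},"jbb":{"owg":[20,89,41,83],"s":{"cq":51,"t":51}},"n":{"ac":{"a":74,"q":54},"bun":{"av":86,"ckr":78,"k":84,"p":69},"gda":75},"s":[{"j":17,"uc":17},[3,37,74,68]]}
After op 4 (replace /cem/d 5): {"cem":{"b":{"gg":38,"mv":13,"suu":67},"d":5,"sp":{"a":99,"g":62,"onf":74,"p":62},"y":[51,35]},"jbb":{"owg":[20,89,41,83],"s":{"cq":51,"t":51}},"n":{"ac":{"a":74,"q":54},"bun":{"av":86,"ckr":78,"k":84,"p":69},"gda":75},"s":[{"j":17,"uc":17},[3,37,74,68]]}
After op 5 (add /s/1/0 33): {"cem":{"b":{"gg":38,"mv":13,"suu":67},"d":5,"sp":{"a":99,"g":62,"onf":74,"p":62},"y":[51,35]},"jbb":{"owg":[20,89,41,83],"s":{"cq":51,"t":51}},"n":{"ac":{"a":74,"q":54},"bun":{"av":86,"ckr":78,"k":84,"p":69},"gda":75},"s":[{"j":17,"uc":17},[33,3,37,74,68]]}
After op 6 (replace /cem 5): {"cem":5,"jbb":{"owg":[20,89,41,83],"s":{"cq":51,"t":51}},"n":{"ac":{"a":74,"q":54},"bun":{"av":86,"ckr":78,"k":84,"p":69},"gda":75},"s":[{"j":17,"uc":17},[33,3,37,74,68]]}
After op 7 (replace /n/bun/p 20): {"cem":5,"jbb":{"owg":[20,89,41,83],"s":{"cq":51,"t":51}},"n":{"ac":{"a":74,"q":54},"bun":{"av":86,"ckr":78,"k":84,"p":20},"gda":75},"s":[{"j":17,"uc":17},[33,3,37,74,68]]}
After op 8 (add /n/bun/yy 10): {"cem":5,"jbb":{"owg":[20,89,41,83],"s":{"cq":51,"t":51}},"n":{"ac":{"a":74,"q":54},"bun":{"av":86,"ckr":78,"k":84,"p":20,"yy":10},"gda":75},"s":[{"j":17,"uc":17},[33,3,37,74,68]]}
After op 9 (add /n/ac/nir 62): {"cem":5,"jbb":{"owg":[20,89,41,83],"s":{"cq":51,"t":51}},"n":{"ac":{"a":74,"nir":62,"q":54},"bun":{"av":86,"ckr":78,"k":84,"p":20,"yy":10},"gda":75},"s":[{"j":17,"uc":17},[33,3,37,74,68]]}
After op 10 (replace /cem 91): {"cem":91,"jbb":{"owg":[20,89,41,83],"s":{"cq":51,"t":51}},"n":{"ac":{"a":74,"nir":62,"q":54},"bun":{"av":86,"ckr":78,"k":84,"p":20,"yy":10},"gda":75},"s":[{"j":17,"uc":17},[33,3,37,74,68]]}
After op 11 (replace /jbb/s 14): {"cem":91,"jbb":{"owg":[20,89,41,83],"s":14},"n":{"ac":{"a":74,"nir":62,"q":54},"bun":{"av":86,"ckr":78,"k":84,"p":20,"yy":10},"gda":75},"s":[{"j":17,"uc":17},[33,3,37,74,68]]}
After op 12 (add /n/ac/nir 9): {"cem":91,"jbb":{"owg":[20,89,41,83],"s":14},"n":{"ac":{"a":74,"nir":9,"q":54},"bun":{"av":86,"ckr":78,"k":84,"p":20,"yy":10},"gda":75},"s":[{"j":17,"uc":17},[33,3,37,74,68]]}
After op 13 (remove /s/0/uc): {"cem":91,"jbb":{"owg":[20,89,41,83],"s":14},"n":{"ac":{"a":74,"nir":9,"q":54},"bun":{"av":86,"ckr":78,"k":84,"p":20,"yy":10},"gda":75},"s":[{"j":17},[33,3,37,74,68]]}
After op 14 (replace /n/ac/q 70): {"cem":91,"jbb":{"owg":[20,89,41,83],"s":14},"n":{"ac":{"a":74,"nir":9,"q":70},"bun":{"av":86,"ckr":78,"k":84,"p":20,"yy":10},"gda":75},"s":[{"j":17},[33,3,37,74,68]]}
After op 15 (add /s/0/ssj 71): {"cem":91,"jbb":{"owg":[20,89,41,83],"s":14},"n":{"ac":{"a":74,"nir":9,"q":70},"bun":{"av":86,"ckr":78,"k":84,"p":20,"yy":10},"gda":75},"s":[{"j":17,"ssj":71},[33,3,37,74,68]]}
After op 16 (add /n/bun/dst 34): {"cem":91,"jbb":{"owg":[20,89,41,83],"s":14},"n":{"ac":{"a":74,"nir":9,"q":70},"bun":{"av":86,"ckr":78,"dst":34,"k":84,"p":20,"yy":10},"gda":75},"s":[{"j":17,"ssj":71},[33,3,37,74,68]]}
After op 17 (remove /jbb/owg): {"cem":91,"jbb":{"s":14},"n":{"ac":{"a":74,"nir":9,"q":70},"bun":{"av":86,"ckr":78,"dst":34,"k":84,"p":20,"yy":10},"gda":75},"s":[{"j":17,"ssj":71},[33,3,37,74,68]]}
After op 18 (remove /n/bun/yy): {"cem":91,"jbb":{"s":14},"n":{"ac":{"a":74,"nir":9,"q":70},"bun":{"av":86,"ckr":78,"dst":34,"k":84,"p":20},"gda":75},"s":[{"j":17,"ssj":71},[33,3,37,74,68]]}
After op 19 (add /s/2 61): {"cem":91,"jbb":{"s":14},"n":{"ac":{"a":74,"nir":9,"q":70},"bun":{"av":86,"ckr":78,"dst":34,"k":84,"p":20},"gda":75},"s":[{"j":17,"ssj":71},[33,3,37,74,68],61]}
After op 20 (add /n/bun 38): {"cem":91,"jbb":{"s":14},"n":{"ac":{"a":74,"nir":9,"q":70},"bun":38,"gda":75},"s":[{"j":17,"ssj":71},[33,3,37,74,68],61]}
After op 21 (replace /n/ac/q 37): {"cem":91,"jbb":{"s":14},"n":{"ac":{"a":74,"nir":9,"q":37},"bun":38,"gda":75},"s":[{"j":17,"ssj":71},[33,3,37,74,68],61]}
After op 22 (remove /s/0/j): {"cem":91,"jbb":{"s":14},"n":{"ac":{"a":74,"nir":9,"q":37},"bun":38,"gda":75},"s":[{"ssj":71},[33,3,37,74,68],61]}
After op 23 (add /s/3 68): {"cem":91,"jbb":{"s":14},"n":{"ac":{"a":74,"nir":9,"q":37},"bun":38,"gda":75},"s":[{"ssj":71},[33,3,37,74,68],61,68]}
After op 24 (replace /s/1/2 26): {"cem":91,"jbb":{"s":14},"n":{"ac":{"a":74,"nir":9,"q":37},"bun":38,"gda":75},"s":[{"ssj":71},[33,3,26,74,68],61,68]}
After op 25 (remove /s/3): {"cem":91,"jbb":{"s":14},"n":{"ac":{"a":74,"nir":9,"q":37},"bun":38,"gda":75},"s":[{"ssj":71},[33,3,26,74,68],61]}
Value at /n/bun: 38

Answer: 38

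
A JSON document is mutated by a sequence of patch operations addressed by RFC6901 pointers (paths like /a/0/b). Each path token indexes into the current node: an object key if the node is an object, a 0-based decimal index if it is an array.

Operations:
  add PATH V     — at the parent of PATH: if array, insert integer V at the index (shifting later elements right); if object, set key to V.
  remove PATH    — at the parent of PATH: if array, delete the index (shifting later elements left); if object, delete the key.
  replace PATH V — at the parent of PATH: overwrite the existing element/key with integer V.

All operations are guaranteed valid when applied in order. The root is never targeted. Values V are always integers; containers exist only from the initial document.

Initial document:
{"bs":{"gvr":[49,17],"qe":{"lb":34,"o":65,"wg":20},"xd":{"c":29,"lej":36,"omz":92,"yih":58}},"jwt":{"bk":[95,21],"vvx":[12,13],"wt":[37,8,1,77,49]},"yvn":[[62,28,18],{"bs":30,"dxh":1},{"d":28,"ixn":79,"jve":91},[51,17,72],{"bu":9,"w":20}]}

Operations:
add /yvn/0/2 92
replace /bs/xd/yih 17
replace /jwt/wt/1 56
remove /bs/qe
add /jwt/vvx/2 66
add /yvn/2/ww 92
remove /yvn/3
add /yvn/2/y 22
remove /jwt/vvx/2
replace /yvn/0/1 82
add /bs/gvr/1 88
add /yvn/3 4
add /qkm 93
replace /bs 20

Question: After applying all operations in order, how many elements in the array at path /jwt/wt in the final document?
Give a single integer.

Answer: 5

Derivation:
After op 1 (add /yvn/0/2 92): {"bs":{"gvr":[49,17],"qe":{"lb":34,"o":65,"wg":20},"xd":{"c":29,"lej":36,"omz":92,"yih":58}},"jwt":{"bk":[95,21],"vvx":[12,13],"wt":[37,8,1,77,49]},"yvn":[[62,28,92,18],{"bs":30,"dxh":1},{"d":28,"ixn":79,"jve":91},[51,17,72],{"bu":9,"w":20}]}
After op 2 (replace /bs/xd/yih 17): {"bs":{"gvr":[49,17],"qe":{"lb":34,"o":65,"wg":20},"xd":{"c":29,"lej":36,"omz":92,"yih":17}},"jwt":{"bk":[95,21],"vvx":[12,13],"wt":[37,8,1,77,49]},"yvn":[[62,28,92,18],{"bs":30,"dxh":1},{"d":28,"ixn":79,"jve":91},[51,17,72],{"bu":9,"w":20}]}
After op 3 (replace /jwt/wt/1 56): {"bs":{"gvr":[49,17],"qe":{"lb":34,"o":65,"wg":20},"xd":{"c":29,"lej":36,"omz":92,"yih":17}},"jwt":{"bk":[95,21],"vvx":[12,13],"wt":[37,56,1,77,49]},"yvn":[[62,28,92,18],{"bs":30,"dxh":1},{"d":28,"ixn":79,"jve":91},[51,17,72],{"bu":9,"w":20}]}
After op 4 (remove /bs/qe): {"bs":{"gvr":[49,17],"xd":{"c":29,"lej":36,"omz":92,"yih":17}},"jwt":{"bk":[95,21],"vvx":[12,13],"wt":[37,56,1,77,49]},"yvn":[[62,28,92,18],{"bs":30,"dxh":1},{"d":28,"ixn":79,"jve":91},[51,17,72],{"bu":9,"w":20}]}
After op 5 (add /jwt/vvx/2 66): {"bs":{"gvr":[49,17],"xd":{"c":29,"lej":36,"omz":92,"yih":17}},"jwt":{"bk":[95,21],"vvx":[12,13,66],"wt":[37,56,1,77,49]},"yvn":[[62,28,92,18],{"bs":30,"dxh":1},{"d":28,"ixn":79,"jve":91},[51,17,72],{"bu":9,"w":20}]}
After op 6 (add /yvn/2/ww 92): {"bs":{"gvr":[49,17],"xd":{"c":29,"lej":36,"omz":92,"yih":17}},"jwt":{"bk":[95,21],"vvx":[12,13,66],"wt":[37,56,1,77,49]},"yvn":[[62,28,92,18],{"bs":30,"dxh":1},{"d":28,"ixn":79,"jve":91,"ww":92},[51,17,72],{"bu":9,"w":20}]}
After op 7 (remove /yvn/3): {"bs":{"gvr":[49,17],"xd":{"c":29,"lej":36,"omz":92,"yih":17}},"jwt":{"bk":[95,21],"vvx":[12,13,66],"wt":[37,56,1,77,49]},"yvn":[[62,28,92,18],{"bs":30,"dxh":1},{"d":28,"ixn":79,"jve":91,"ww":92},{"bu":9,"w":20}]}
After op 8 (add /yvn/2/y 22): {"bs":{"gvr":[49,17],"xd":{"c":29,"lej":36,"omz":92,"yih":17}},"jwt":{"bk":[95,21],"vvx":[12,13,66],"wt":[37,56,1,77,49]},"yvn":[[62,28,92,18],{"bs":30,"dxh":1},{"d":28,"ixn":79,"jve":91,"ww":92,"y":22},{"bu":9,"w":20}]}
After op 9 (remove /jwt/vvx/2): {"bs":{"gvr":[49,17],"xd":{"c":29,"lej":36,"omz":92,"yih":17}},"jwt":{"bk":[95,21],"vvx":[12,13],"wt":[37,56,1,77,49]},"yvn":[[62,28,92,18],{"bs":30,"dxh":1},{"d":28,"ixn":79,"jve":91,"ww":92,"y":22},{"bu":9,"w":20}]}
After op 10 (replace /yvn/0/1 82): {"bs":{"gvr":[49,17],"xd":{"c":29,"lej":36,"omz":92,"yih":17}},"jwt":{"bk":[95,21],"vvx":[12,13],"wt":[37,56,1,77,49]},"yvn":[[62,82,92,18],{"bs":30,"dxh":1},{"d":28,"ixn":79,"jve":91,"ww":92,"y":22},{"bu":9,"w":20}]}
After op 11 (add /bs/gvr/1 88): {"bs":{"gvr":[49,88,17],"xd":{"c":29,"lej":36,"omz":92,"yih":17}},"jwt":{"bk":[95,21],"vvx":[12,13],"wt":[37,56,1,77,49]},"yvn":[[62,82,92,18],{"bs":30,"dxh":1},{"d":28,"ixn":79,"jve":91,"ww":92,"y":22},{"bu":9,"w":20}]}
After op 12 (add /yvn/3 4): {"bs":{"gvr":[49,88,17],"xd":{"c":29,"lej":36,"omz":92,"yih":17}},"jwt":{"bk":[95,21],"vvx":[12,13],"wt":[37,56,1,77,49]},"yvn":[[62,82,92,18],{"bs":30,"dxh":1},{"d":28,"ixn":79,"jve":91,"ww":92,"y":22},4,{"bu":9,"w":20}]}
After op 13 (add /qkm 93): {"bs":{"gvr":[49,88,17],"xd":{"c":29,"lej":36,"omz":92,"yih":17}},"jwt":{"bk":[95,21],"vvx":[12,13],"wt":[37,56,1,77,49]},"qkm":93,"yvn":[[62,82,92,18],{"bs":30,"dxh":1},{"d":28,"ixn":79,"jve":91,"ww":92,"y":22},4,{"bu":9,"w":20}]}
After op 14 (replace /bs 20): {"bs":20,"jwt":{"bk":[95,21],"vvx":[12,13],"wt":[37,56,1,77,49]},"qkm":93,"yvn":[[62,82,92,18],{"bs":30,"dxh":1},{"d":28,"ixn":79,"jve":91,"ww":92,"y":22},4,{"bu":9,"w":20}]}
Size at path /jwt/wt: 5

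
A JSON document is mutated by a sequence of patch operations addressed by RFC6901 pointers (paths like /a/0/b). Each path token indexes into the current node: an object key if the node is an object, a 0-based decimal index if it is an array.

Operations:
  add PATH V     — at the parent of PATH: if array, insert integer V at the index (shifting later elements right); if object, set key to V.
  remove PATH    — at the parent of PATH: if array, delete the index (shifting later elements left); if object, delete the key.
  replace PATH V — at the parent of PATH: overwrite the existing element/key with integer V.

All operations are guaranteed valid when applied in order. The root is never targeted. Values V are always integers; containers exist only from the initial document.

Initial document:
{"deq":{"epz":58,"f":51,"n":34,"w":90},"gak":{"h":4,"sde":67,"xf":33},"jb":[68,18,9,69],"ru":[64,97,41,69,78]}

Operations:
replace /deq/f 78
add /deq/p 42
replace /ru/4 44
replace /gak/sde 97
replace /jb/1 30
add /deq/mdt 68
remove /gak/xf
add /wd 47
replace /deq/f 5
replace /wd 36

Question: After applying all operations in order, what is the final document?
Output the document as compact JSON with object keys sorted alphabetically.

After op 1 (replace /deq/f 78): {"deq":{"epz":58,"f":78,"n":34,"w":90},"gak":{"h":4,"sde":67,"xf":33},"jb":[68,18,9,69],"ru":[64,97,41,69,78]}
After op 2 (add /deq/p 42): {"deq":{"epz":58,"f":78,"n":34,"p":42,"w":90},"gak":{"h":4,"sde":67,"xf":33},"jb":[68,18,9,69],"ru":[64,97,41,69,78]}
After op 3 (replace /ru/4 44): {"deq":{"epz":58,"f":78,"n":34,"p":42,"w":90},"gak":{"h":4,"sde":67,"xf":33},"jb":[68,18,9,69],"ru":[64,97,41,69,44]}
After op 4 (replace /gak/sde 97): {"deq":{"epz":58,"f":78,"n":34,"p":42,"w":90},"gak":{"h":4,"sde":97,"xf":33},"jb":[68,18,9,69],"ru":[64,97,41,69,44]}
After op 5 (replace /jb/1 30): {"deq":{"epz":58,"f":78,"n":34,"p":42,"w":90},"gak":{"h":4,"sde":97,"xf":33},"jb":[68,30,9,69],"ru":[64,97,41,69,44]}
After op 6 (add /deq/mdt 68): {"deq":{"epz":58,"f":78,"mdt":68,"n":34,"p":42,"w":90},"gak":{"h":4,"sde":97,"xf":33},"jb":[68,30,9,69],"ru":[64,97,41,69,44]}
After op 7 (remove /gak/xf): {"deq":{"epz":58,"f":78,"mdt":68,"n":34,"p":42,"w":90},"gak":{"h":4,"sde":97},"jb":[68,30,9,69],"ru":[64,97,41,69,44]}
After op 8 (add /wd 47): {"deq":{"epz":58,"f":78,"mdt":68,"n":34,"p":42,"w":90},"gak":{"h":4,"sde":97},"jb":[68,30,9,69],"ru":[64,97,41,69,44],"wd":47}
After op 9 (replace /deq/f 5): {"deq":{"epz":58,"f":5,"mdt":68,"n":34,"p":42,"w":90},"gak":{"h":4,"sde":97},"jb":[68,30,9,69],"ru":[64,97,41,69,44],"wd":47}
After op 10 (replace /wd 36): {"deq":{"epz":58,"f":5,"mdt":68,"n":34,"p":42,"w":90},"gak":{"h":4,"sde":97},"jb":[68,30,9,69],"ru":[64,97,41,69,44],"wd":36}

Answer: {"deq":{"epz":58,"f":5,"mdt":68,"n":34,"p":42,"w":90},"gak":{"h":4,"sde":97},"jb":[68,30,9,69],"ru":[64,97,41,69,44],"wd":36}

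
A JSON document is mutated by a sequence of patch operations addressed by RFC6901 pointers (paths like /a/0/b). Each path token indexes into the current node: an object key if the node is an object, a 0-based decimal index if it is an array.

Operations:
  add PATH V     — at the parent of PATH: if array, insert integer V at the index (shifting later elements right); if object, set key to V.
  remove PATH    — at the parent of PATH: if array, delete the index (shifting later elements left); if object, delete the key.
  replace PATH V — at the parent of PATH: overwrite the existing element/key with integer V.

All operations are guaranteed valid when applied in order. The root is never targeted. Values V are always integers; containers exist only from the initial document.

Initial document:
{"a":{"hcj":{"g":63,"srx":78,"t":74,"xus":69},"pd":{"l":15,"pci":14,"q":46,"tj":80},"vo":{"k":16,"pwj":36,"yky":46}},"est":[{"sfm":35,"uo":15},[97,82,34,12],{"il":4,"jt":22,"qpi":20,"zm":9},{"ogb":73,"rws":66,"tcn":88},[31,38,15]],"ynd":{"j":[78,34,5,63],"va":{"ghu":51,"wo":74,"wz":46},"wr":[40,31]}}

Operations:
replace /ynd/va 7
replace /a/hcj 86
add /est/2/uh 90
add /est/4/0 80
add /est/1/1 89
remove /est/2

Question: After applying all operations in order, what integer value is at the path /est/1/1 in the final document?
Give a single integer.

After op 1 (replace /ynd/va 7): {"a":{"hcj":{"g":63,"srx":78,"t":74,"xus":69},"pd":{"l":15,"pci":14,"q":46,"tj":80},"vo":{"k":16,"pwj":36,"yky":46}},"est":[{"sfm":35,"uo":15},[97,82,34,12],{"il":4,"jt":22,"qpi":20,"zm":9},{"ogb":73,"rws":66,"tcn":88},[31,38,15]],"ynd":{"j":[78,34,5,63],"va":7,"wr":[40,31]}}
After op 2 (replace /a/hcj 86): {"a":{"hcj":86,"pd":{"l":15,"pci":14,"q":46,"tj":80},"vo":{"k":16,"pwj":36,"yky":46}},"est":[{"sfm":35,"uo":15},[97,82,34,12],{"il":4,"jt":22,"qpi":20,"zm":9},{"ogb":73,"rws":66,"tcn":88},[31,38,15]],"ynd":{"j":[78,34,5,63],"va":7,"wr":[40,31]}}
After op 3 (add /est/2/uh 90): {"a":{"hcj":86,"pd":{"l":15,"pci":14,"q":46,"tj":80},"vo":{"k":16,"pwj":36,"yky":46}},"est":[{"sfm":35,"uo":15},[97,82,34,12],{"il":4,"jt":22,"qpi":20,"uh":90,"zm":9},{"ogb":73,"rws":66,"tcn":88},[31,38,15]],"ynd":{"j":[78,34,5,63],"va":7,"wr":[40,31]}}
After op 4 (add /est/4/0 80): {"a":{"hcj":86,"pd":{"l":15,"pci":14,"q":46,"tj":80},"vo":{"k":16,"pwj":36,"yky":46}},"est":[{"sfm":35,"uo":15},[97,82,34,12],{"il":4,"jt":22,"qpi":20,"uh":90,"zm":9},{"ogb":73,"rws":66,"tcn":88},[80,31,38,15]],"ynd":{"j":[78,34,5,63],"va":7,"wr":[40,31]}}
After op 5 (add /est/1/1 89): {"a":{"hcj":86,"pd":{"l":15,"pci":14,"q":46,"tj":80},"vo":{"k":16,"pwj":36,"yky":46}},"est":[{"sfm":35,"uo":15},[97,89,82,34,12],{"il":4,"jt":22,"qpi":20,"uh":90,"zm":9},{"ogb":73,"rws":66,"tcn":88},[80,31,38,15]],"ynd":{"j":[78,34,5,63],"va":7,"wr":[40,31]}}
After op 6 (remove /est/2): {"a":{"hcj":86,"pd":{"l":15,"pci":14,"q":46,"tj":80},"vo":{"k":16,"pwj":36,"yky":46}},"est":[{"sfm":35,"uo":15},[97,89,82,34,12],{"ogb":73,"rws":66,"tcn":88},[80,31,38,15]],"ynd":{"j":[78,34,5,63],"va":7,"wr":[40,31]}}
Value at /est/1/1: 89

Answer: 89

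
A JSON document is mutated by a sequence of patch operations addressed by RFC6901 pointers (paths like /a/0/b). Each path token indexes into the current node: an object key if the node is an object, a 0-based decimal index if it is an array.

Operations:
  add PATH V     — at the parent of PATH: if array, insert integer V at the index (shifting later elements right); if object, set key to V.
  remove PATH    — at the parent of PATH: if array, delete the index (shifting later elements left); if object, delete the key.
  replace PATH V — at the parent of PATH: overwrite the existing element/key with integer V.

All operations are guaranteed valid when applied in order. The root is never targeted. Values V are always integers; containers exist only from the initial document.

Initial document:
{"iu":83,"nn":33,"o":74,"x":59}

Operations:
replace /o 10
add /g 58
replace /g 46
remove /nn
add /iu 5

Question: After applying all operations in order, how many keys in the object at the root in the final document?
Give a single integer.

After op 1 (replace /o 10): {"iu":83,"nn":33,"o":10,"x":59}
After op 2 (add /g 58): {"g":58,"iu":83,"nn":33,"o":10,"x":59}
After op 3 (replace /g 46): {"g":46,"iu":83,"nn":33,"o":10,"x":59}
After op 4 (remove /nn): {"g":46,"iu":83,"o":10,"x":59}
After op 5 (add /iu 5): {"g":46,"iu":5,"o":10,"x":59}
Size at the root: 4

Answer: 4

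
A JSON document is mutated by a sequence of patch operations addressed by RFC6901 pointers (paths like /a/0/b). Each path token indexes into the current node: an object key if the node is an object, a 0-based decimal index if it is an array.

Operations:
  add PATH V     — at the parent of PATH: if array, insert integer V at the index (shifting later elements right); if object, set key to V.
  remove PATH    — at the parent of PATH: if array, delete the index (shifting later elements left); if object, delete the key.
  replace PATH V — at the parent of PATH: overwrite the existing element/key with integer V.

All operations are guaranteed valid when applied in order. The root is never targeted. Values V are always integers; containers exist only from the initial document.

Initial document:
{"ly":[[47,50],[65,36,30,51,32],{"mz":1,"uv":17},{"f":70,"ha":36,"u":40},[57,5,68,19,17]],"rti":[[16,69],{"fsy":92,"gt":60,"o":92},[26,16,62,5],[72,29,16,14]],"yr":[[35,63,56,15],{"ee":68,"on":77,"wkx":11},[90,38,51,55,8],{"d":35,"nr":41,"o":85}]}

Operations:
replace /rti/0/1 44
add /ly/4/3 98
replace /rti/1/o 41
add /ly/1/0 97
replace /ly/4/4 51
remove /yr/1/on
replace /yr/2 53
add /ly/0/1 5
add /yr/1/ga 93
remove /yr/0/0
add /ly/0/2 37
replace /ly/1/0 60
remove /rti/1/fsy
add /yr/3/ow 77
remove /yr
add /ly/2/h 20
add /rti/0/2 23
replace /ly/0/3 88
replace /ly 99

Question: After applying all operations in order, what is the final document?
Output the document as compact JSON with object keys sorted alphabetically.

After op 1 (replace /rti/0/1 44): {"ly":[[47,50],[65,36,30,51,32],{"mz":1,"uv":17},{"f":70,"ha":36,"u":40},[57,5,68,19,17]],"rti":[[16,44],{"fsy":92,"gt":60,"o":92},[26,16,62,5],[72,29,16,14]],"yr":[[35,63,56,15],{"ee":68,"on":77,"wkx":11},[90,38,51,55,8],{"d":35,"nr":41,"o":85}]}
After op 2 (add /ly/4/3 98): {"ly":[[47,50],[65,36,30,51,32],{"mz":1,"uv":17},{"f":70,"ha":36,"u":40},[57,5,68,98,19,17]],"rti":[[16,44],{"fsy":92,"gt":60,"o":92},[26,16,62,5],[72,29,16,14]],"yr":[[35,63,56,15],{"ee":68,"on":77,"wkx":11},[90,38,51,55,8],{"d":35,"nr":41,"o":85}]}
After op 3 (replace /rti/1/o 41): {"ly":[[47,50],[65,36,30,51,32],{"mz":1,"uv":17},{"f":70,"ha":36,"u":40},[57,5,68,98,19,17]],"rti":[[16,44],{"fsy":92,"gt":60,"o":41},[26,16,62,5],[72,29,16,14]],"yr":[[35,63,56,15],{"ee":68,"on":77,"wkx":11},[90,38,51,55,8],{"d":35,"nr":41,"o":85}]}
After op 4 (add /ly/1/0 97): {"ly":[[47,50],[97,65,36,30,51,32],{"mz":1,"uv":17},{"f":70,"ha":36,"u":40},[57,5,68,98,19,17]],"rti":[[16,44],{"fsy":92,"gt":60,"o":41},[26,16,62,5],[72,29,16,14]],"yr":[[35,63,56,15],{"ee":68,"on":77,"wkx":11},[90,38,51,55,8],{"d":35,"nr":41,"o":85}]}
After op 5 (replace /ly/4/4 51): {"ly":[[47,50],[97,65,36,30,51,32],{"mz":1,"uv":17},{"f":70,"ha":36,"u":40},[57,5,68,98,51,17]],"rti":[[16,44],{"fsy":92,"gt":60,"o":41},[26,16,62,5],[72,29,16,14]],"yr":[[35,63,56,15],{"ee":68,"on":77,"wkx":11},[90,38,51,55,8],{"d":35,"nr":41,"o":85}]}
After op 6 (remove /yr/1/on): {"ly":[[47,50],[97,65,36,30,51,32],{"mz":1,"uv":17},{"f":70,"ha":36,"u":40},[57,5,68,98,51,17]],"rti":[[16,44],{"fsy":92,"gt":60,"o":41},[26,16,62,5],[72,29,16,14]],"yr":[[35,63,56,15],{"ee":68,"wkx":11},[90,38,51,55,8],{"d":35,"nr":41,"o":85}]}
After op 7 (replace /yr/2 53): {"ly":[[47,50],[97,65,36,30,51,32],{"mz":1,"uv":17},{"f":70,"ha":36,"u":40},[57,5,68,98,51,17]],"rti":[[16,44],{"fsy":92,"gt":60,"o":41},[26,16,62,5],[72,29,16,14]],"yr":[[35,63,56,15],{"ee":68,"wkx":11},53,{"d":35,"nr":41,"o":85}]}
After op 8 (add /ly/0/1 5): {"ly":[[47,5,50],[97,65,36,30,51,32],{"mz":1,"uv":17},{"f":70,"ha":36,"u":40},[57,5,68,98,51,17]],"rti":[[16,44],{"fsy":92,"gt":60,"o":41},[26,16,62,5],[72,29,16,14]],"yr":[[35,63,56,15],{"ee":68,"wkx":11},53,{"d":35,"nr":41,"o":85}]}
After op 9 (add /yr/1/ga 93): {"ly":[[47,5,50],[97,65,36,30,51,32],{"mz":1,"uv":17},{"f":70,"ha":36,"u":40},[57,5,68,98,51,17]],"rti":[[16,44],{"fsy":92,"gt":60,"o":41},[26,16,62,5],[72,29,16,14]],"yr":[[35,63,56,15],{"ee":68,"ga":93,"wkx":11},53,{"d":35,"nr":41,"o":85}]}
After op 10 (remove /yr/0/0): {"ly":[[47,5,50],[97,65,36,30,51,32],{"mz":1,"uv":17},{"f":70,"ha":36,"u":40},[57,5,68,98,51,17]],"rti":[[16,44],{"fsy":92,"gt":60,"o":41},[26,16,62,5],[72,29,16,14]],"yr":[[63,56,15],{"ee":68,"ga":93,"wkx":11},53,{"d":35,"nr":41,"o":85}]}
After op 11 (add /ly/0/2 37): {"ly":[[47,5,37,50],[97,65,36,30,51,32],{"mz":1,"uv":17},{"f":70,"ha":36,"u":40},[57,5,68,98,51,17]],"rti":[[16,44],{"fsy":92,"gt":60,"o":41},[26,16,62,5],[72,29,16,14]],"yr":[[63,56,15],{"ee":68,"ga":93,"wkx":11},53,{"d":35,"nr":41,"o":85}]}
After op 12 (replace /ly/1/0 60): {"ly":[[47,5,37,50],[60,65,36,30,51,32],{"mz":1,"uv":17},{"f":70,"ha":36,"u":40},[57,5,68,98,51,17]],"rti":[[16,44],{"fsy":92,"gt":60,"o":41},[26,16,62,5],[72,29,16,14]],"yr":[[63,56,15],{"ee":68,"ga":93,"wkx":11},53,{"d":35,"nr":41,"o":85}]}
After op 13 (remove /rti/1/fsy): {"ly":[[47,5,37,50],[60,65,36,30,51,32],{"mz":1,"uv":17},{"f":70,"ha":36,"u":40},[57,5,68,98,51,17]],"rti":[[16,44],{"gt":60,"o":41},[26,16,62,5],[72,29,16,14]],"yr":[[63,56,15],{"ee":68,"ga":93,"wkx":11},53,{"d":35,"nr":41,"o":85}]}
After op 14 (add /yr/3/ow 77): {"ly":[[47,5,37,50],[60,65,36,30,51,32],{"mz":1,"uv":17},{"f":70,"ha":36,"u":40},[57,5,68,98,51,17]],"rti":[[16,44],{"gt":60,"o":41},[26,16,62,5],[72,29,16,14]],"yr":[[63,56,15],{"ee":68,"ga":93,"wkx":11},53,{"d":35,"nr":41,"o":85,"ow":77}]}
After op 15 (remove /yr): {"ly":[[47,5,37,50],[60,65,36,30,51,32],{"mz":1,"uv":17},{"f":70,"ha":36,"u":40},[57,5,68,98,51,17]],"rti":[[16,44],{"gt":60,"o":41},[26,16,62,5],[72,29,16,14]]}
After op 16 (add /ly/2/h 20): {"ly":[[47,5,37,50],[60,65,36,30,51,32],{"h":20,"mz":1,"uv":17},{"f":70,"ha":36,"u":40},[57,5,68,98,51,17]],"rti":[[16,44],{"gt":60,"o":41},[26,16,62,5],[72,29,16,14]]}
After op 17 (add /rti/0/2 23): {"ly":[[47,5,37,50],[60,65,36,30,51,32],{"h":20,"mz":1,"uv":17},{"f":70,"ha":36,"u":40},[57,5,68,98,51,17]],"rti":[[16,44,23],{"gt":60,"o":41},[26,16,62,5],[72,29,16,14]]}
After op 18 (replace /ly/0/3 88): {"ly":[[47,5,37,88],[60,65,36,30,51,32],{"h":20,"mz":1,"uv":17},{"f":70,"ha":36,"u":40},[57,5,68,98,51,17]],"rti":[[16,44,23],{"gt":60,"o":41},[26,16,62,5],[72,29,16,14]]}
After op 19 (replace /ly 99): {"ly":99,"rti":[[16,44,23],{"gt":60,"o":41},[26,16,62,5],[72,29,16,14]]}

Answer: {"ly":99,"rti":[[16,44,23],{"gt":60,"o":41},[26,16,62,5],[72,29,16,14]]}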